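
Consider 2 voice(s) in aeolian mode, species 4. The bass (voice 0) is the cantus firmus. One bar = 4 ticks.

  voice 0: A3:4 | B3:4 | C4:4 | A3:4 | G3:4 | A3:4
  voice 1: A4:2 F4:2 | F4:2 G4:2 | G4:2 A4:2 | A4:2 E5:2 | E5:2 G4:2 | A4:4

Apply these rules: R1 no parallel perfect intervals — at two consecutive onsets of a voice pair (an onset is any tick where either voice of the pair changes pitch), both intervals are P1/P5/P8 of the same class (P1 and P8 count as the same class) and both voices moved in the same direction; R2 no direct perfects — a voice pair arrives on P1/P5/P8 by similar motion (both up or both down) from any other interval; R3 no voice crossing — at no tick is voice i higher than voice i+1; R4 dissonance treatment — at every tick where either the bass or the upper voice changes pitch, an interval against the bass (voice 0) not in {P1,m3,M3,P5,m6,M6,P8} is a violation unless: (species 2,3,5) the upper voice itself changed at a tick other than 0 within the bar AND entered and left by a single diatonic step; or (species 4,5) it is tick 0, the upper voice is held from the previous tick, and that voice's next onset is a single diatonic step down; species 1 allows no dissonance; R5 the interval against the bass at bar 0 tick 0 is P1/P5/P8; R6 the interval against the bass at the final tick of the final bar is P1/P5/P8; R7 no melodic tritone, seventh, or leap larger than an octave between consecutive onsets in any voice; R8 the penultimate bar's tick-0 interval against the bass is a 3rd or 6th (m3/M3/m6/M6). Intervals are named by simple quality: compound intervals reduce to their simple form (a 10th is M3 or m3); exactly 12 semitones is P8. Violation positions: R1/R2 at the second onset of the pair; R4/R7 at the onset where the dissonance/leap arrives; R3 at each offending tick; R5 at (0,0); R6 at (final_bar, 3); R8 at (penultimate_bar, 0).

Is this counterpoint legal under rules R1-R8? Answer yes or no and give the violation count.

No (2 violations)

bar 0: v0=A3 v1=A4 (P8)
bar 1: v0=B3 v1=F4 (TT)
bar 2: v0=C4 v1=G4 (P5)
bar 3: v0=A3 v1=A4 (P8)
bar 4: v0=G3 v1=E5 (M6)
bar 5: v0=A3 v1=A4 (P8)
  R4 @ bar1.0: B3/F4 TT untreated
  R1 @ bar5.0: G3/G4 P8 -> A3/A4 P8 similar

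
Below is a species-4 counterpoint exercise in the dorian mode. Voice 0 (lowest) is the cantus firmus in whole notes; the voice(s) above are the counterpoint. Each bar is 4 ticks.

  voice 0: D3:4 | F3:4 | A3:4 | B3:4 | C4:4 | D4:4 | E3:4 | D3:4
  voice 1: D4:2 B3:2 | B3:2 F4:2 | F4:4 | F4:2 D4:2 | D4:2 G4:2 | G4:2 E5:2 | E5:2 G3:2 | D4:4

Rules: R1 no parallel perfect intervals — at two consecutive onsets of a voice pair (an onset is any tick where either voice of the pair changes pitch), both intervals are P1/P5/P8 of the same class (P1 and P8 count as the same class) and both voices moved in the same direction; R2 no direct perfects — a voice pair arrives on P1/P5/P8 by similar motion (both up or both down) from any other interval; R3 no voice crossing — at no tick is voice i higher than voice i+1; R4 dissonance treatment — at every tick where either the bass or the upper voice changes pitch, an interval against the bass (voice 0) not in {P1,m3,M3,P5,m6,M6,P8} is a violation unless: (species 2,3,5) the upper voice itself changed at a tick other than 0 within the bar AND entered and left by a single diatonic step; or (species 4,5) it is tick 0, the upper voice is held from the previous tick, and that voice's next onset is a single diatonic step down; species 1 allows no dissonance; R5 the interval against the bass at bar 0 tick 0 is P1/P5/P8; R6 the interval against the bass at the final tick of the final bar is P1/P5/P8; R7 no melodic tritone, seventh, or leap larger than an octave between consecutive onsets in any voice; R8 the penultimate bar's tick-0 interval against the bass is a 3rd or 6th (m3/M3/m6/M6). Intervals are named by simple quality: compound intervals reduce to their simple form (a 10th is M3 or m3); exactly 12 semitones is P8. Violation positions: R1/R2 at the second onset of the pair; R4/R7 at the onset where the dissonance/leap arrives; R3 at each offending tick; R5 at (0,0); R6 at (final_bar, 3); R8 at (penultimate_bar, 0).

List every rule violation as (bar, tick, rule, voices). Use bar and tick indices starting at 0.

bar 0: v0=D3 v1=D4 downbeat P8
bar 1: v0=F3 v1=B3 downbeat TT
bar 2: v0=A3 v1=F4 downbeat m6
bar 3: v0=B3 v1=F4 downbeat TT
bar 4: v0=C4 v1=D4 downbeat M2
bar 5: v0=D4 v1=G4 downbeat P4
bar 6: v0=E3 v1=E5 downbeat P1
bar 7: v0=D3 v1=D4 downbeat P8
  -> R4 @ bar 1 tick 0 v(0, 1): F3/B3 TT untreated
  -> R7 @ bar 1 tick 2 v(1,): B3->F4 leap 6st
  -> R4 @ bar 3 tick 0 v(0, 1): B3/F4 TT untreated
  -> R4 @ bar 4 tick 0 v(0, 1): C4/D4 M2 untreated
  -> R4 @ bar 5 tick 0 v(0, 1): D4/G4 P4 untreated
  -> R4 @ bar 5 tick 2 v(0, 1): D4/E5 M2 untreated
  -> R7 @ bar 6 tick 0 v(0,): D4->E3 leap 10st
  -> R8 @ bar 6 tick 0 v(0, 1): penult P1 not 3rd/6th
  -> R7 @ bar 6 tick 2 v(1,): E5->G3 leap 21st

(1, 0, R4, (0, 1))
(1, 2, R7, (1,))
(3, 0, R4, (0, 1))
(4, 0, R4, (0, 1))
(5, 0, R4, (0, 1))
(5, 2, R4, (0, 1))
(6, 0, R7, (0,))
(6, 0, R8, (0, 1))
(6, 2, R7, (1,))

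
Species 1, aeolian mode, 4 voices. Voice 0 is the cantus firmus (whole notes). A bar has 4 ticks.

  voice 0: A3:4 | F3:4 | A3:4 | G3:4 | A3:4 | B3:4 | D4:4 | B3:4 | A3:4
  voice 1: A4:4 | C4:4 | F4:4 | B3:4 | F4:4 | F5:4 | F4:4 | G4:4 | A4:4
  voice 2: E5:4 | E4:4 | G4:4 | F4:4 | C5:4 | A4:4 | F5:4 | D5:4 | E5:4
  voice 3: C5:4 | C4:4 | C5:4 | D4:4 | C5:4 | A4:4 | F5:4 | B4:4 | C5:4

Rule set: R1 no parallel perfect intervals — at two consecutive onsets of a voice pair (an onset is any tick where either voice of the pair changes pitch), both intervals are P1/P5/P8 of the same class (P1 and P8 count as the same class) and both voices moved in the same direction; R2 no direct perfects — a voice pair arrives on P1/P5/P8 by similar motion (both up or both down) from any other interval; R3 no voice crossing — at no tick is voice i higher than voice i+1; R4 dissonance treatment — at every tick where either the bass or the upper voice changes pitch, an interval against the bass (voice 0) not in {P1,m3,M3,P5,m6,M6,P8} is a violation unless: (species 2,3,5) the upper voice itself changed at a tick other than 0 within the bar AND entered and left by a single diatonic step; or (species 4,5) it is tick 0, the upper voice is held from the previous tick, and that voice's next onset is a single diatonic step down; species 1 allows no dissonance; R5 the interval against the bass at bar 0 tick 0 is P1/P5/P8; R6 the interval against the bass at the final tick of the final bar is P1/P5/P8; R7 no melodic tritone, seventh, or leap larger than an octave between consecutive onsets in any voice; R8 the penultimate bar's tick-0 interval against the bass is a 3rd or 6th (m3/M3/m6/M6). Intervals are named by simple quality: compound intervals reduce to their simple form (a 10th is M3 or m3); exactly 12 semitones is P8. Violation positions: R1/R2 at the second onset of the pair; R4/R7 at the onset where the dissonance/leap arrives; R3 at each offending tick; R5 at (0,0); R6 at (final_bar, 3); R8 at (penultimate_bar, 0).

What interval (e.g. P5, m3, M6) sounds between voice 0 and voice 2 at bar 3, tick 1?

m7

voice 0=G3 voice 2=F4 -> m7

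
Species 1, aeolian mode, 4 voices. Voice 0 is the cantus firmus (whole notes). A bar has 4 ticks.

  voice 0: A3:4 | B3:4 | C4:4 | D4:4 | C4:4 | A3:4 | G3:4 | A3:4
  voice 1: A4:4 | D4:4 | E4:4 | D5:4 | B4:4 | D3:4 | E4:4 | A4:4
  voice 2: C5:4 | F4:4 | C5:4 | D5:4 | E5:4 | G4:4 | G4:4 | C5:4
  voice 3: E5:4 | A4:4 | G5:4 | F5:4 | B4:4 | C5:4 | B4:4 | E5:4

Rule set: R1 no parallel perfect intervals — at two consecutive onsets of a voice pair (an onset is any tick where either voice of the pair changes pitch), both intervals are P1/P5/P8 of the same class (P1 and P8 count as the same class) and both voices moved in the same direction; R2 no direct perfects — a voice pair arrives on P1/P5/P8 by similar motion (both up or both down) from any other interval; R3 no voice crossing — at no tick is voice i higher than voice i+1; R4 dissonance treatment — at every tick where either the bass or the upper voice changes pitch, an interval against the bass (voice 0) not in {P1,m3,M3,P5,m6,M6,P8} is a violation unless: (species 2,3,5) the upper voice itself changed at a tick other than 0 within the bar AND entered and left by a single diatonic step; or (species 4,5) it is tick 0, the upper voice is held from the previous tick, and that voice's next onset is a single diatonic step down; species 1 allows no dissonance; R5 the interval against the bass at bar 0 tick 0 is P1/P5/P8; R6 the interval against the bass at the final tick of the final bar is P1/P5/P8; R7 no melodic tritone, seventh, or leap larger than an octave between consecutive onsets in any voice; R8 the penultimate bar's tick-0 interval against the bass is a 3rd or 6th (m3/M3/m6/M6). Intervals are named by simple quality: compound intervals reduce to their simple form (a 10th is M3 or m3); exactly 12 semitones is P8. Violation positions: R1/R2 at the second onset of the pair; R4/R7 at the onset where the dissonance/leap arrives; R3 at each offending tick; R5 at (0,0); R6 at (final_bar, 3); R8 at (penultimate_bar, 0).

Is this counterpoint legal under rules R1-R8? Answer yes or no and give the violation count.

bar 0: v0=A3 v1=A4 v2=C5 v3=E5 (P5)
bar 1: v0=B3 v1=D4 v2=F4 v3=A4 (m7)
bar 2: v0=C4 v1=E4 v2=C5 v3=G5 (P5)
bar 3: v0=D4 v1=D5 v2=D5 v3=F5 (m3)
bar 4: v0=C4 v1=B4 v2=E5 v3=B4 (M7)
bar 5: v0=A3 v1=D3 v2=G4 v3=C5 (m3)
bar 6: v0=G3 v1=E4 v2=G4 v3=B4 (M3)
bar 7: v0=A3 v1=A4 v2=C5 v3=E5 (P5)
  R5 @ bar0.0: opens on m3
  R1 @ bar1.0: A4/E5 P5 -> D4/A4 P5 similar
  R4 @ bar1.0: B3/F4 TT untreated
  R4 @ bar1.0: B3/A4 m7 untreated
  R2 @ bar2.0: B3/F4 TT -> C4/C5 P8 similar
  R2 @ bar2.0: B3/A4 m7 -> C4/G5 P5 similar
  R2 @ bar2.0: F4/A4 M3 -> C5/G5 P5 similar
  R7 @ bar2.0: A4->G5 leap 10st
  R1 @ bar3.0: C4/C5 P8 -> D4/D5 P8 similar
  R2 @ bar3.0: C4/E4 M3 -> D4/D5 P8 similar
  R2 @ bar3.0: E4/C5 m6 -> D5/D5 P1 similar
  R7 @ bar3.0: E4->D5 leap 10st
  R2 @ bar4.0: D5/F5 m3 -> B4/B4 P1 similar
  R3 @ bar4.0: E5 above B4
  R4 @ bar4.0: C4/B4 M7 untreated
  R4 @ bar4.0: C4/B4 M7 untreated
  R7 @ bar4.0: F5->B4 leap 6st
  R3 @ bar4.1: E5 above B4
  R3 @ bar4.2: E5 above B4
  R3 @ bar4.3: E5 above B4
  R2 @ bar5.0: C4/B4 M7 -> A3/D3 P5 similar
  R3 @ bar5.0: A3 above D3
  R4 @ bar5.0: A3/G4 m7 untreated
  R7 @ bar5.0: B4->D3 leap 21st
  R3 @ bar5.1: A3 above D3
  R3 @ bar5.2: A3 above D3
  R3 @ bar5.3: A3 above D3
  R7 @ bar6.0: D3->E4 leap 14st
  R8 @ bar6.0: penult P8 not 3rd/6th
  R1 @ bar7.0: E4/B4 P5 -> A4/E5 P5 similar
  R2 @ bar7.0: G3/E4 M6 -> A3/A4 P8 similar
  R2 @ bar7.0: G3/B4 M3 -> A3/E5 P5 similar
  R6 @ bar7.3: closes on m3

No (33 violations)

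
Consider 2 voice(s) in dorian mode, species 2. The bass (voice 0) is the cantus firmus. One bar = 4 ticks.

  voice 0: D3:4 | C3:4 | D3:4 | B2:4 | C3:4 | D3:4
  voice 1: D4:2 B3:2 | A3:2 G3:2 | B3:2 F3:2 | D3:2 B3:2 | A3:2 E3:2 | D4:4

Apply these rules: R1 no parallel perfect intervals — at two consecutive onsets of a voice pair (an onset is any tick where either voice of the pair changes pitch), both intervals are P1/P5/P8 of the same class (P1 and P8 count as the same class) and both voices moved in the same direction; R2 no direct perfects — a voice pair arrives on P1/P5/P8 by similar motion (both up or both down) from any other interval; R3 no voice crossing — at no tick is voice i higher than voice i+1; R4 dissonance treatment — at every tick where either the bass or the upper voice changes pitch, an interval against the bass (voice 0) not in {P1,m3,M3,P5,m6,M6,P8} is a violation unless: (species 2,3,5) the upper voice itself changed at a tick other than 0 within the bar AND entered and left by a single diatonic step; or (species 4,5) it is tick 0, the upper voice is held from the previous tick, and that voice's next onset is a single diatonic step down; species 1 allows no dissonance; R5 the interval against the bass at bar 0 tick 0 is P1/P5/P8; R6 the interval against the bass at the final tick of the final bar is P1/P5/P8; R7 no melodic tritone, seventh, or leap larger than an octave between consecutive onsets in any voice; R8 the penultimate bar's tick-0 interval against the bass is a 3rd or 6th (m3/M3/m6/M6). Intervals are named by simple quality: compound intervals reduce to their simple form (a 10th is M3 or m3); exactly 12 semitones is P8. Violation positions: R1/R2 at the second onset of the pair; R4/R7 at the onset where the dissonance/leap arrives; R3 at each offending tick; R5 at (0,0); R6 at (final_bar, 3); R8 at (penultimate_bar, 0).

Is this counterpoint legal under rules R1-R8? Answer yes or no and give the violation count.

No (3 violations)

bar 0: v0=D3 v1=D4 (P8)
bar 1: v0=C3 v1=A3 (M6)
bar 2: v0=D3 v1=B3 (M6)
bar 3: v0=B2 v1=D3 (m3)
bar 4: v0=C3 v1=A3 (M6)
bar 5: v0=D3 v1=D4 (P8)
  R7 @ bar2.2: B3->F3 leap 6st
  R2 @ bar5.0: C3/E3 M3 -> D3/D4 P8 similar
  R7 @ bar5.0: E3->D4 leap 10st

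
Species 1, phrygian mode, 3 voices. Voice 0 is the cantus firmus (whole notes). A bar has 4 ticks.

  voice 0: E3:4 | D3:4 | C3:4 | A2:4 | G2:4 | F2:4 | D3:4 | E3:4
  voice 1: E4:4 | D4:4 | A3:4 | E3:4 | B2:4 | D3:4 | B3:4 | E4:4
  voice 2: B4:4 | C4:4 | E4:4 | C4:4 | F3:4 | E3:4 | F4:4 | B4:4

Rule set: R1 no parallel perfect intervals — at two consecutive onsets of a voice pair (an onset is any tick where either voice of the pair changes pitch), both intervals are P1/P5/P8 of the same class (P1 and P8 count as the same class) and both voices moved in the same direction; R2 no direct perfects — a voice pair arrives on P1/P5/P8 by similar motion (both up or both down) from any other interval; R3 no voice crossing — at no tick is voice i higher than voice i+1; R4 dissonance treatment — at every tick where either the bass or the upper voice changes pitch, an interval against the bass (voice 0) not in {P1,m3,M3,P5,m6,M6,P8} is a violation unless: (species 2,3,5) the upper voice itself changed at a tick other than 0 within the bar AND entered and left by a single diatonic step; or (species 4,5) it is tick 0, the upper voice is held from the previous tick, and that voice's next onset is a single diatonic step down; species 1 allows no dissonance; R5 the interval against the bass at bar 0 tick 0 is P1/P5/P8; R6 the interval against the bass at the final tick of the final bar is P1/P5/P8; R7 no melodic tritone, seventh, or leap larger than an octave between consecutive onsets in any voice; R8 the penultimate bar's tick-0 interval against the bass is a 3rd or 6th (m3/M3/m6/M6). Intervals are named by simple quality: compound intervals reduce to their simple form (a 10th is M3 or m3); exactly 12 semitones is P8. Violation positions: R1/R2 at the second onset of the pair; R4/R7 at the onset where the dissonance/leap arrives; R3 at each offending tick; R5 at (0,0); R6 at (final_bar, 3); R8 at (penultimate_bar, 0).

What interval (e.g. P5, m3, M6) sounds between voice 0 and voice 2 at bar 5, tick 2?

voice 0=F2 voice 2=E3 -> M7

M7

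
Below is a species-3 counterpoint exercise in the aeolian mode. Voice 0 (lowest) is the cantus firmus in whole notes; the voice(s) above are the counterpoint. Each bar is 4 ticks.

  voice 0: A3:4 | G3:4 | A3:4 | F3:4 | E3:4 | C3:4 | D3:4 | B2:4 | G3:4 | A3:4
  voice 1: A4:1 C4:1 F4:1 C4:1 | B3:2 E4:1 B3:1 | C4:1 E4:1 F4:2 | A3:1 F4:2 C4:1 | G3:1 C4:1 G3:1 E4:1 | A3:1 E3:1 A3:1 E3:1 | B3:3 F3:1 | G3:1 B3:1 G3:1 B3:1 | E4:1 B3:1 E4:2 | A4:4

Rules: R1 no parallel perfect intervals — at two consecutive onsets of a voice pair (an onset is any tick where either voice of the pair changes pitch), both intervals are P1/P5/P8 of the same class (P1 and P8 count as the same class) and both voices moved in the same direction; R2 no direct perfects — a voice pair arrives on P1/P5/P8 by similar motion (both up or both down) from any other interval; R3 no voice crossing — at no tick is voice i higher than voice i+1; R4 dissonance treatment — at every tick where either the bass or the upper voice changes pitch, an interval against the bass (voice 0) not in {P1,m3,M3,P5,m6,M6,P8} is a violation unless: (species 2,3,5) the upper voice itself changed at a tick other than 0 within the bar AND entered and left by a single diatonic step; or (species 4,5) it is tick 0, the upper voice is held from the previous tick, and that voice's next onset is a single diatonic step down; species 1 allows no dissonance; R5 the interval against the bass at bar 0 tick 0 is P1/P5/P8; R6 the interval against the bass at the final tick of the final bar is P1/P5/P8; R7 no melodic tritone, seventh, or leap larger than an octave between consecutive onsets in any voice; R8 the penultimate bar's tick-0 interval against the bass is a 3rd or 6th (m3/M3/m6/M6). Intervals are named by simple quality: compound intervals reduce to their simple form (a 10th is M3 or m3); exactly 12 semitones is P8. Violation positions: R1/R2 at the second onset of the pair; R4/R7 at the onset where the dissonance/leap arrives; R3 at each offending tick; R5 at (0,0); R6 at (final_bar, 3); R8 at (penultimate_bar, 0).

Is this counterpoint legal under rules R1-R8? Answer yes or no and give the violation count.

No (2 violations)

bar 0: v0=A3 v1=A4 (P8)
bar 1: v0=G3 v1=B3 (M3)
bar 2: v0=A3 v1=C4 (m3)
bar 3: v0=F3 v1=A3 (M3)
bar 4: v0=E3 v1=G3 (m3)
bar 5: v0=C3 v1=A3 (M6)
bar 6: v0=D3 v1=B3 (M6)
bar 7: v0=B2 v1=G3 (m6)
bar 8: v0=G3 v1=E4 (M6)
bar 9: v0=A3 v1=A4 (P8)
  R7 @ bar6.3: B3->F3 leap 6st
  R2 @ bar9.0: G3/E4 M6 -> A3/A4 P8 similar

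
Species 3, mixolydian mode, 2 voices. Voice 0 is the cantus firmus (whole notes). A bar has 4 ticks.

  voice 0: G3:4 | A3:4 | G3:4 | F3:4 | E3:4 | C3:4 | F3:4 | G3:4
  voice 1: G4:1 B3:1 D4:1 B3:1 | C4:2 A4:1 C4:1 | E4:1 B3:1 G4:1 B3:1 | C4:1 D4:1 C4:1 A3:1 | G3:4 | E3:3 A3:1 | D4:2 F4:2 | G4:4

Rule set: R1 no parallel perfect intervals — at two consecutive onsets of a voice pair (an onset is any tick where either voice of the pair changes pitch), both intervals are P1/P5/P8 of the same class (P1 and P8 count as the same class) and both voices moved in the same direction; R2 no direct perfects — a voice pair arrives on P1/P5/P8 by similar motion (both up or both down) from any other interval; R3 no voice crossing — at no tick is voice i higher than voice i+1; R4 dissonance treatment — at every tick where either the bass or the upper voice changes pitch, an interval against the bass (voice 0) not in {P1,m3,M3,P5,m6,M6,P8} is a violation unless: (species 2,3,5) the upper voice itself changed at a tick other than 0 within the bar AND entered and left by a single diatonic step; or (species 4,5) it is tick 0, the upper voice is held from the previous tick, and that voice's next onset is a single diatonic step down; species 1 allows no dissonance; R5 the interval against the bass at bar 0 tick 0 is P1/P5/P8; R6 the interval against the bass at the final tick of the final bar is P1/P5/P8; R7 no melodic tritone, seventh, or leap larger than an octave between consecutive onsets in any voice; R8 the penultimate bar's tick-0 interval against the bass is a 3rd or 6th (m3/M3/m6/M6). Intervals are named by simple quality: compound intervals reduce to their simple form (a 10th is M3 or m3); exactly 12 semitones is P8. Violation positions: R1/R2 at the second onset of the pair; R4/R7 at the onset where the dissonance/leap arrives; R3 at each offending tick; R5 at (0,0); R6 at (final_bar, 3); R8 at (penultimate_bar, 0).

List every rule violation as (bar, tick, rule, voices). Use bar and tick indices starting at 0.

bar 0: v0=G3 v1=G4 downbeat P8
bar 1: v0=A3 v1=C4 downbeat m3
bar 2: v0=G3 v1=E4 downbeat M6
bar 3: v0=F3 v1=C4 downbeat P5
bar 4: v0=E3 v1=G3 downbeat m3
bar 5: v0=C3 v1=E3 downbeat M3
bar 6: v0=F3 v1=D4 downbeat M6
bar 7: v0=G3 v1=G4 downbeat P8
  -> R1 @ bar 7 tick 0 v(0, 1): F3/F4 P8 -> G3/G4 P8 similar

(7, 0, R1, (0, 1))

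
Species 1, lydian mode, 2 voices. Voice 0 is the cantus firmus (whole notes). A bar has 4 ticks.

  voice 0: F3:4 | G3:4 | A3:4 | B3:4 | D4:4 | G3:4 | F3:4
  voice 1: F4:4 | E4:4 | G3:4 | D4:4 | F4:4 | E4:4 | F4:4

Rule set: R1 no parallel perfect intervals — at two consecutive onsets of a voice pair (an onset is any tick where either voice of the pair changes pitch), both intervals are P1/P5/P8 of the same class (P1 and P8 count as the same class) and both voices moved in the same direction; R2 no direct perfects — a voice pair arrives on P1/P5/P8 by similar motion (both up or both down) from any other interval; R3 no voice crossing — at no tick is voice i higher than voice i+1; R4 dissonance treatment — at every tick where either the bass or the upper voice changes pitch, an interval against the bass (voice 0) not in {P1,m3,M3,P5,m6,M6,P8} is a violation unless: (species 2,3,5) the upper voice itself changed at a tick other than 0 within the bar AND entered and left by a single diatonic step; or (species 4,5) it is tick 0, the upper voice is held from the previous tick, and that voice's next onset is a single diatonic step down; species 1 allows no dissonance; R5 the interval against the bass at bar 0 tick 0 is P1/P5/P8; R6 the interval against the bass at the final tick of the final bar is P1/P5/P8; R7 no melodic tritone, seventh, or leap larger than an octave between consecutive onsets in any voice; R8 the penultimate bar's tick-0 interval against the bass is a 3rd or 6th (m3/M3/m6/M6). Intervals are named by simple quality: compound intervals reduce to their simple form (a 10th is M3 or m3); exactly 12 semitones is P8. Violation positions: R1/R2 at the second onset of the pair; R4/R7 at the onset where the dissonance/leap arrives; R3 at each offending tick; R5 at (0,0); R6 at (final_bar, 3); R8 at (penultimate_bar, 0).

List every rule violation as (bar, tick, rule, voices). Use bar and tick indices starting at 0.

bar 0: v0=F3 v1=F4 downbeat P8
bar 1: v0=G3 v1=E4 downbeat M6
bar 2: v0=A3 v1=G3 downbeat M2
bar 3: v0=B3 v1=D4 downbeat m3
bar 4: v0=D4 v1=F4 downbeat m3
bar 5: v0=G3 v1=E4 downbeat M6
bar 6: v0=F3 v1=F4 downbeat P8
  -> R3 @ bar 2 tick 0 v(0, 1): A3 above G3
  -> R4 @ bar 2 tick 0 v(0, 1): A3/G3 M2 untreated
  -> R3 @ bar 2 tick 1 v(0, 1): A3 above G3
  -> R3 @ bar 2 tick 2 v(0, 1): A3 above G3
  -> R3 @ bar 2 tick 3 v(0, 1): A3 above G3

(2, 0, R3, (0, 1))
(2, 0, R4, (0, 1))
(2, 1, R3, (0, 1))
(2, 2, R3, (0, 1))
(2, 3, R3, (0, 1))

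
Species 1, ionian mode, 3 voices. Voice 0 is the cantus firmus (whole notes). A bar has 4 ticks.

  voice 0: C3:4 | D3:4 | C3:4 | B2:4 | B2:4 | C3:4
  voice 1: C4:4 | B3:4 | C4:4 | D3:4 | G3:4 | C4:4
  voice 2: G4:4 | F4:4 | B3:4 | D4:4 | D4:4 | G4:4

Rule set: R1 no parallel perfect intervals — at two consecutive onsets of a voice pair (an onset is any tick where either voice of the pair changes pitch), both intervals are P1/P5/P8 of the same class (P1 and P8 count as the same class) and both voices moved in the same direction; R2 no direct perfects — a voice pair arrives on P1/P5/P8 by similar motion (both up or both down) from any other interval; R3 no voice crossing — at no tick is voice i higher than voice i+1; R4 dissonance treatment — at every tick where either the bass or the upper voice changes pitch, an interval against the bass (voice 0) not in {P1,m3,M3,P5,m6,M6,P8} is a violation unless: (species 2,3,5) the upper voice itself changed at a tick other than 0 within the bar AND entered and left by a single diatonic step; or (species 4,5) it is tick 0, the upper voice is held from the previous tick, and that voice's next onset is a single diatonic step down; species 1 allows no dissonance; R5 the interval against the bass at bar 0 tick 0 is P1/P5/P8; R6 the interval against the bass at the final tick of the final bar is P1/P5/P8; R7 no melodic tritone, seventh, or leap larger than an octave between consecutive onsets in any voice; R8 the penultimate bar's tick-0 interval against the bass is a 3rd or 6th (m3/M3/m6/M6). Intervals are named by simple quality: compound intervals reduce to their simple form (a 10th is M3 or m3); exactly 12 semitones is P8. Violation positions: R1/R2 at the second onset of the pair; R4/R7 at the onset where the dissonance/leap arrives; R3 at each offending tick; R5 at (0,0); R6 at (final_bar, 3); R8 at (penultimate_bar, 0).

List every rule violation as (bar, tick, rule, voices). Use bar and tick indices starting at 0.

bar 0: v0=C3 v1=C4 v2=G4 downbeat P5
bar 1: v0=D3 v1=B3 v2=F4 downbeat m3
bar 2: v0=C3 v1=C4 v2=B3 downbeat M7
bar 3: v0=B2 v1=D3 v2=D4 downbeat m3
bar 4: v0=B2 v1=G3 v2=D4 downbeat m3
bar 5: v0=C3 v1=C4 v2=G4 downbeat P5
  -> R3 @ bar 2 tick 0 v(1, 2): C4 above B3
  -> R4 @ bar 2 tick 0 v(0, 2): C3/B3 M7 untreated
  -> R7 @ bar 2 tick 0 v(2,): F4->B3 leap 6st
  -> R3 @ bar 2 tick 1 v(1, 2): C4 above B3
  -> R3 @ bar 2 tick 2 v(1, 2): C4 above B3
  -> R3 @ bar 2 tick 3 v(1, 2): C4 above B3
  -> R7 @ bar 3 tick 0 v(1,): C4->D3 leap 10st
  -> R1 @ bar 5 tick 0 v(1, 2): G3/D4 P5 -> C4/G4 P5 similar
  -> R2 @ bar 5 tick 0 v(0, 1): B2/G3 m6 -> C3/C4 P8 similar
  -> R2 @ bar 5 tick 0 v(0, 2): B2/D4 m3 -> C3/G4 P5 similar

(2, 0, R3, (1, 2))
(2, 0, R4, (0, 2))
(2, 0, R7, (2,))
(2, 1, R3, (1, 2))
(2, 2, R3, (1, 2))
(2, 3, R3, (1, 2))
(3, 0, R7, (1,))
(5, 0, R1, (1, 2))
(5, 0, R2, (0, 1))
(5, 0, R2, (0, 2))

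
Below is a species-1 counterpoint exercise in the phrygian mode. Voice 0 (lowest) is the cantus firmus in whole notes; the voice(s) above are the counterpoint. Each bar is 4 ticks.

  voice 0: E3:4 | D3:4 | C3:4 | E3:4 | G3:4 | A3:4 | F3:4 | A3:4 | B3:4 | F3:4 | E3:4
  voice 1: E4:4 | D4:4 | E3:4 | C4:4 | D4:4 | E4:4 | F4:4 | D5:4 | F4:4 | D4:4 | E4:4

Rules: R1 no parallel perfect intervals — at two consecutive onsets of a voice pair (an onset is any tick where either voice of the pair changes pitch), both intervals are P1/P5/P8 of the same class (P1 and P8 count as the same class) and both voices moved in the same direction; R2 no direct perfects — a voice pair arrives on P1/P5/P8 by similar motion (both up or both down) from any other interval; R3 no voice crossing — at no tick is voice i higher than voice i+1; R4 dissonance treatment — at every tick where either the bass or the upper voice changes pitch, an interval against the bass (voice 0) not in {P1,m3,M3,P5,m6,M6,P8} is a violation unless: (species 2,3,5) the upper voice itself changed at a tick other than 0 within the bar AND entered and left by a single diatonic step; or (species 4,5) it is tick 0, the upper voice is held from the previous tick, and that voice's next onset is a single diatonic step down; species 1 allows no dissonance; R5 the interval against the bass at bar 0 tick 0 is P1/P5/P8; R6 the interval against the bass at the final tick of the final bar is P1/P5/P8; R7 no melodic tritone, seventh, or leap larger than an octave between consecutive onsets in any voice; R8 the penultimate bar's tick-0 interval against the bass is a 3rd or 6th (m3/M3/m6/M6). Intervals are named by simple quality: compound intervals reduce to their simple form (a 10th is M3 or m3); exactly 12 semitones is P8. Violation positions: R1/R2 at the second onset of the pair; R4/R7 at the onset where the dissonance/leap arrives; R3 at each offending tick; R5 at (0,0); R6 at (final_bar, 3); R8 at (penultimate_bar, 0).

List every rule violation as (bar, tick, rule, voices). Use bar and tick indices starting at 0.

bar 0: v0=E3 v1=E4 downbeat P8
bar 1: v0=D3 v1=D4 downbeat P8
bar 2: v0=C3 v1=E3 downbeat M3
bar 3: v0=E3 v1=C4 downbeat m6
bar 4: v0=G3 v1=D4 downbeat P5
bar 5: v0=A3 v1=E4 downbeat P5
bar 6: v0=F3 v1=F4 downbeat P8
bar 7: v0=A3 v1=D5 downbeat P4
bar 8: v0=B3 v1=F4 downbeat TT
bar 9: v0=F3 v1=D4 downbeat M6
bar 10: v0=E3 v1=E4 downbeat P8
  -> R1 @ bar 1 tick 0 v(0, 1): E3/E4 P8 -> D3/D4 P8 similar
  -> R7 @ bar 2 tick 0 v(1,): D4->E3 leap 10st
  -> R2 @ bar 4 tick 0 v(0, 1): E3/C4 m6 -> G3/D4 P5 similar
  -> R1 @ bar 5 tick 0 v(0, 1): G3/D4 P5 -> A3/E4 P5 similar
  -> R4 @ bar 7 tick 0 v(0, 1): A3/D5 P4 untreated
  -> R4 @ bar 8 tick 0 v(0, 1): B3/F4 TT untreated
  -> R7 @ bar 9 tick 0 v(0,): B3->F3 leap 6st

(1, 0, R1, (0, 1))
(2, 0, R7, (1,))
(4, 0, R2, (0, 1))
(5, 0, R1, (0, 1))
(7, 0, R4, (0, 1))
(8, 0, R4, (0, 1))
(9, 0, R7, (0,))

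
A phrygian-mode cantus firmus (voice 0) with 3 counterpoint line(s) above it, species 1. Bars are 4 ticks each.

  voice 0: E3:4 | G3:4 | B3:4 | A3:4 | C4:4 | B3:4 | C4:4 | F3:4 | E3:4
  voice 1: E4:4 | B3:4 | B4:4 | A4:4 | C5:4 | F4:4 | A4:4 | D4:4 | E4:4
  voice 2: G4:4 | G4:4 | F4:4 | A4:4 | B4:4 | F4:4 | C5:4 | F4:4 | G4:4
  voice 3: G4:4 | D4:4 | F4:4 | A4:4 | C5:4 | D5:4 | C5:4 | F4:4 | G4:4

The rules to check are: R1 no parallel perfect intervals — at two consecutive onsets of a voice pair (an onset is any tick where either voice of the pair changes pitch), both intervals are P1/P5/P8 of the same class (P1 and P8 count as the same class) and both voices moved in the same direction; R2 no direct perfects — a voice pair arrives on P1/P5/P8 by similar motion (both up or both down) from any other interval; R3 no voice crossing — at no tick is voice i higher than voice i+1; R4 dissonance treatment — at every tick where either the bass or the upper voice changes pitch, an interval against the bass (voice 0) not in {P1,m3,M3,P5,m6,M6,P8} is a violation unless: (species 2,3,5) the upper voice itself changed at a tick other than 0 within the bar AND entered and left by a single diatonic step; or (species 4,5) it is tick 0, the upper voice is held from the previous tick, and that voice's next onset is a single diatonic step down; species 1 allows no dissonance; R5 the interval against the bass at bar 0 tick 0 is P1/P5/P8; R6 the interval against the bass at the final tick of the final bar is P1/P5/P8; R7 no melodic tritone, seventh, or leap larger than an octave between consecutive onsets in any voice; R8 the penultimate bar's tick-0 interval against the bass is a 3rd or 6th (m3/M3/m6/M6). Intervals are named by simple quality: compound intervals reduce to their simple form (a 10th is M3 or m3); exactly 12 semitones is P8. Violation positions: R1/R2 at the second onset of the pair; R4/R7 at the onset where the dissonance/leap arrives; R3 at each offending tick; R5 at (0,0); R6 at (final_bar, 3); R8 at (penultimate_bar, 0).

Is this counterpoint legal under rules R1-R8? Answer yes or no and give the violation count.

No (36 violations)

bar 0: v0=E3 v1=E4 v2=G4 v3=G4 (m3)
bar 1: v0=G3 v1=B3 v2=G4 v3=D4 (P5)
bar 2: v0=B3 v1=B4 v2=F4 v3=F4 (TT)
bar 3: v0=A3 v1=A4 v2=A4 v3=A4 (P8)
bar 4: v0=C4 v1=C5 v2=B4 v3=C5 (P8)
bar 5: v0=B3 v1=F4 v2=F4 v3=D5 (m3)
bar 6: v0=C4 v1=A4 v2=C5 v3=C5 (P8)
bar 7: v0=F3 v1=D4 v2=F4 v3=F4 (P8)
bar 8: v0=E3 v1=E4 v2=G4 v3=G4 (m3)
  R5 @ bar0.0: opens on m3
  R5 @ bar0.0: opens on m3
  R3 @ bar1.0: G4 above D4
  R3 @ bar1.1: G4 above D4
  R3 @ bar1.2: G4 above D4
  R3 @ bar1.3: G4 above D4
  R2 @ bar2.0: G3/B3 M3 -> B3/B4 P8 similar
  R3 @ bar2.0: B4 above F4
  R4 @ bar2.0: B3/F4 TT untreated
  R4 @ bar2.0: B3/F4 TT untreated
  R3 @ bar2.1: B4 above F4
  R3 @ bar2.2: B4 above F4
  R3 @ bar2.3: B4 above F4
  R1 @ bar3.0: B3/B4 P8 -> A3/A4 P8 similar
  R1 @ bar3.0: F4/F4 P1 -> A4/A4 P1 similar
  R1 @ bar4.0: A3/A4 P8 -> C4/C5 P8 similar
  R1 @ bar4.0: A3/A4 P8 -> C4/C5 P8 similar
  R1 @ bar4.0: A4/A4 P1 -> C5/C5 P1 similar
  R3 @ bar4.0: C5 above B4
  R4 @ bar4.0: C4/B4 M7 untreated
  R3 @ bar4.1: C5 above B4
  R3 @ bar4.2: C5 above B4
  R3 @ bar4.3: C5 above B4
  R2 @ bar5.0: C5/B4 m2 -> F4/F4 P1 similar
  R4 @ bar5.0: B3/F4 TT untreated
  R4 @ bar5.0: B3/F4 TT untreated
  R7 @ bar5.0: B4->F4 leap 6st
  R2 @ bar6.0: B3/F4 TT -> C4/C5 P8 similar
  R1 @ bar7.0: C4/C5 P8 -> F3/F4 P8 similar
  R1 @ bar7.0: C4/C5 P8 -> F3/F4 P8 similar
  R1 @ bar7.0: C5/C5 P1 -> F4/F4 P1 similar
  R8 @ bar7.0: penult P8 not 3rd/6th
  R8 @ bar7.0: penult P8 not 3rd/6th
  R1 @ bar8.0: F4/F4 P1 -> G4/G4 P1 similar
  R6 @ bar8.3: closes on m3
  R6 @ bar8.3: closes on m3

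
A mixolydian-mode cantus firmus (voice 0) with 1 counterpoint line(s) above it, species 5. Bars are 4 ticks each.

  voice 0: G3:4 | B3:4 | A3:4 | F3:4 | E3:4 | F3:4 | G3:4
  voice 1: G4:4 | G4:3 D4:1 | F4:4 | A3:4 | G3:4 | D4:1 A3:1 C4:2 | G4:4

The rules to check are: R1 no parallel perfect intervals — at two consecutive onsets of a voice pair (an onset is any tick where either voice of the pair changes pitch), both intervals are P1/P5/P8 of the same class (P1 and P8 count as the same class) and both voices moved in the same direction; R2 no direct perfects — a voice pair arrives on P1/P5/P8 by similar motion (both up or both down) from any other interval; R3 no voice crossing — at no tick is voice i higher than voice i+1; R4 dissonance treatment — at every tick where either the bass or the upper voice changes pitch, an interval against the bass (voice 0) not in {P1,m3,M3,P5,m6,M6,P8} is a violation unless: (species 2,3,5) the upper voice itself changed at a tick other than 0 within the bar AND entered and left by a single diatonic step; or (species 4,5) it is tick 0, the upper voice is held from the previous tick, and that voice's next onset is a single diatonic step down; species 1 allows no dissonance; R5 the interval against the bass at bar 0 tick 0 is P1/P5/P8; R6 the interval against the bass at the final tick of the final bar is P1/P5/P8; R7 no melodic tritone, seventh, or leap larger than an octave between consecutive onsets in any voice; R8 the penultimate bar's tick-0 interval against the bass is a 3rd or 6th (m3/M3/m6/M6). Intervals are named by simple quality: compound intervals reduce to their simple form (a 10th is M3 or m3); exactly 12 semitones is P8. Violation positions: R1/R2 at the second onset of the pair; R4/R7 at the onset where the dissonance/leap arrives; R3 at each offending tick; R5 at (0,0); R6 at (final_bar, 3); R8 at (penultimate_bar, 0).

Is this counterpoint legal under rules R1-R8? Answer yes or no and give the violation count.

bar 0: v0=G3 v1=G4 (P8)
bar 1: v0=B3 v1=G4 (m6)
bar 2: v0=A3 v1=F4 (m6)
bar 3: v0=F3 v1=A3 (M3)
bar 4: v0=E3 v1=G3 (m3)
bar 5: v0=F3 v1=D4 (M6)
bar 6: v0=G3 v1=G4 (P8)
  R2 @ bar6.0: F3/C4 P5 -> G3/G4 P8 similar

No (1 violations)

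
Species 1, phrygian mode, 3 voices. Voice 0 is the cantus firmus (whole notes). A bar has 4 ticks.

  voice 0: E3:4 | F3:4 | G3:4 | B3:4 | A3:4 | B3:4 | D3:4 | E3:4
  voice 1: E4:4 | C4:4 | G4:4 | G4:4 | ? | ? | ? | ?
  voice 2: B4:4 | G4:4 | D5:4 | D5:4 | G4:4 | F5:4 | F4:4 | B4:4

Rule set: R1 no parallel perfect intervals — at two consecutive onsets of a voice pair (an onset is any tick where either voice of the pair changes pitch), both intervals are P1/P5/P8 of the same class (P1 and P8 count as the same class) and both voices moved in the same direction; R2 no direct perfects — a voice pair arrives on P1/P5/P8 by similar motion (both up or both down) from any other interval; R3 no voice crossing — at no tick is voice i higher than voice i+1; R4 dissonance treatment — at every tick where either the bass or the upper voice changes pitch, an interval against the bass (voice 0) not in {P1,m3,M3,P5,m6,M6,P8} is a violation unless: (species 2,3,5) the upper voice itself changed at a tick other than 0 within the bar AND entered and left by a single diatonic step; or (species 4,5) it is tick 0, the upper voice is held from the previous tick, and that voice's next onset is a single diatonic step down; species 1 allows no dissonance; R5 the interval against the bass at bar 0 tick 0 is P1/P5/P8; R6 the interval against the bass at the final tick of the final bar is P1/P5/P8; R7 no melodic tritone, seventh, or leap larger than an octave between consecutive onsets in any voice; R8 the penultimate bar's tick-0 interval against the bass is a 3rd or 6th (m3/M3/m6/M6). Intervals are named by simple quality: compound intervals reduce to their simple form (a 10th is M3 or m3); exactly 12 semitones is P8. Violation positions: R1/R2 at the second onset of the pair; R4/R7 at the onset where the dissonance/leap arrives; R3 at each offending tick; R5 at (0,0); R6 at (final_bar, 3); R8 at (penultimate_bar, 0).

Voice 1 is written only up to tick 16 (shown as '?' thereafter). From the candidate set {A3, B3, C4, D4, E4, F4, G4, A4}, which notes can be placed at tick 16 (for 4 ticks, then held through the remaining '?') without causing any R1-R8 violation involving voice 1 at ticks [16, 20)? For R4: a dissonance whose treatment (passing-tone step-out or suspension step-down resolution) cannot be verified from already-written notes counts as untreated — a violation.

A3: violates R2,R7
B3: violates R4
C4: violates R1
D4: violates R4
E4: violates R2
F4: legal
G4: violates R4
A4: violates R3

{F4}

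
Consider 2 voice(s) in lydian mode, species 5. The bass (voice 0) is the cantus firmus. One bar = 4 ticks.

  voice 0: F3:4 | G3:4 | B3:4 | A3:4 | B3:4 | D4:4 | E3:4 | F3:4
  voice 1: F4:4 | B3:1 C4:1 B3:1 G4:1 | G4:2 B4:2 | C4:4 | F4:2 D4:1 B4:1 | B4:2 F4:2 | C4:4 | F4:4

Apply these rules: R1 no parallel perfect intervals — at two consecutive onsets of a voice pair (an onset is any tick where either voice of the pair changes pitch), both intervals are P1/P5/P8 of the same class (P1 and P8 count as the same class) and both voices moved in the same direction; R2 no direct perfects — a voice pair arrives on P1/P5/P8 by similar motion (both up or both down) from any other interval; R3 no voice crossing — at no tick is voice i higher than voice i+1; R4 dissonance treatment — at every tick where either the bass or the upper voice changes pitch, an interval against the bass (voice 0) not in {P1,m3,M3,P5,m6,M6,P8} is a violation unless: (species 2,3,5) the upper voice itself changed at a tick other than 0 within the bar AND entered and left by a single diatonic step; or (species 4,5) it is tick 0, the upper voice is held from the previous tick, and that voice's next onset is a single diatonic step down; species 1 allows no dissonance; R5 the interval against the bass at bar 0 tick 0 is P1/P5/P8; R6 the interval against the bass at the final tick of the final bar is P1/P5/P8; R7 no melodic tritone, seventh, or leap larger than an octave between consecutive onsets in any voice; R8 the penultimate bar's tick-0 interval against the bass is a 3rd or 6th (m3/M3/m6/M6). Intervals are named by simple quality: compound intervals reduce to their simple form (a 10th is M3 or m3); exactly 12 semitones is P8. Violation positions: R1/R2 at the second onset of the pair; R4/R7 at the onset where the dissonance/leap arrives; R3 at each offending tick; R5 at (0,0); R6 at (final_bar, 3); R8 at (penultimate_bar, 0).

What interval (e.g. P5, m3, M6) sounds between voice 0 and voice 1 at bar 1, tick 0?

voice 0=G3 voice 1=B3 -> M3

M3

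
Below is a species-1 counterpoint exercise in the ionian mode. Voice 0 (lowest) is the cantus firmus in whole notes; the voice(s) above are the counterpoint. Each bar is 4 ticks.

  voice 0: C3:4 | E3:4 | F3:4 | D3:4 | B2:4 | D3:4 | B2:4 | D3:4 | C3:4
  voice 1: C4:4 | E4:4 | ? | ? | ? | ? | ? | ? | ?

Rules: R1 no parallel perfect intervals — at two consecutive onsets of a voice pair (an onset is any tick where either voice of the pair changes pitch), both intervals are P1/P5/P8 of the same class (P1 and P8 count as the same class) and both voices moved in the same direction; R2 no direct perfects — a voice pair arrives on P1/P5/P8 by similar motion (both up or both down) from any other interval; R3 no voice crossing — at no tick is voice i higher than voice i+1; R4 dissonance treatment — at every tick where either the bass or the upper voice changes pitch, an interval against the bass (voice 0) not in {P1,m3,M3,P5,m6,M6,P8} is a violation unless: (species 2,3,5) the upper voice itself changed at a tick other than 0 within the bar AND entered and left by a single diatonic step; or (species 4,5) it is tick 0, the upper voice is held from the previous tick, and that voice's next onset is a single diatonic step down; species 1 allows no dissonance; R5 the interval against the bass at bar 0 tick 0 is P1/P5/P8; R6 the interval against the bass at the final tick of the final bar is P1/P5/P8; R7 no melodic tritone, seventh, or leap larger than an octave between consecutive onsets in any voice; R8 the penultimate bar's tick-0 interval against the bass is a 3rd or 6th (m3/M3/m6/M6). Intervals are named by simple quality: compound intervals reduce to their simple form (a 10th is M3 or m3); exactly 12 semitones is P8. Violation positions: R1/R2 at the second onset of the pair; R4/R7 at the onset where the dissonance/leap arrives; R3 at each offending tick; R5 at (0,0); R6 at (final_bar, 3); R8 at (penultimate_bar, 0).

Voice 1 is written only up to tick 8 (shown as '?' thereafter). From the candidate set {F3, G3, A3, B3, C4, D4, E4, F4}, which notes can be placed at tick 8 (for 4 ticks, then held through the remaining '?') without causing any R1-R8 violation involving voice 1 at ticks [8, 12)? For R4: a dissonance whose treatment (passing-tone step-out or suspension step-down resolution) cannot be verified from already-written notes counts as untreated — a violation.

{A3, C4, D4}

F3: violates R7
G3: violates R4
A3: legal
B3: violates R4
C4: legal
D4: legal
E4: violates R4
F4: violates R1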